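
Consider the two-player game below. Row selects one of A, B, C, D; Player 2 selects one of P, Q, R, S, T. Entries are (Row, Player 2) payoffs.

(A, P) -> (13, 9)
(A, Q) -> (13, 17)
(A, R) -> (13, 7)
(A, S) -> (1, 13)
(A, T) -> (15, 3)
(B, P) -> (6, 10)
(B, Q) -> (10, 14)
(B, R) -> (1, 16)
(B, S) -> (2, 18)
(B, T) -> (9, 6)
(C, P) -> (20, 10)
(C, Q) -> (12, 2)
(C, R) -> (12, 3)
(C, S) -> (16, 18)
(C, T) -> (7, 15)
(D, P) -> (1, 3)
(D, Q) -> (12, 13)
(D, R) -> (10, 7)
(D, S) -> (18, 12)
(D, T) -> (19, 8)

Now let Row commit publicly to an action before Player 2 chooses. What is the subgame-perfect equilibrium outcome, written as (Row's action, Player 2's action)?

Work backward from Player 2's decision.
- A: Player 2 compares 9, 17, 7, 13, 3 and picks Q; Row would get 13.
- B: Player 2 compares 10, 14, 16, 18, 6 and picks S; Row would get 2.
- C: Player 2 compares 10, 2, 3, 18, 15 and picks S; Row would get 16.
- D: Player 2 compares 3, 13, 7, 12, 8 and picks Q; Row would get 12.
Maximizing over 13, 2, 16, 12, Row chooses C. Subgame-perfect outcome: (C, S) with payoffs (16, 18).

(C, S)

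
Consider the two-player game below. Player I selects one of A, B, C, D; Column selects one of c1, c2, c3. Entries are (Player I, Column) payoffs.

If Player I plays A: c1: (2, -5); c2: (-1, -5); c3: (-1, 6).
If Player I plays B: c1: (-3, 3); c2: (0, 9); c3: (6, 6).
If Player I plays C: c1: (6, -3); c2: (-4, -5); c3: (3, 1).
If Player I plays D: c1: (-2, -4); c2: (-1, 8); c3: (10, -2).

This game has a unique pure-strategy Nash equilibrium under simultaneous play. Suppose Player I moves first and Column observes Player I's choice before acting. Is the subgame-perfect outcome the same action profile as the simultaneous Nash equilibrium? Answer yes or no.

Work backward from Column's decision.
- A: BR = c3, leader payoff -1.
- B: BR = c2, leader payoff 0.
- C: BR = c3, leader payoff 3.
- D: BR = c2, leader payoff -1.
Player I's induced payoffs are -1, 0, 3, -1, so Player I commits to C. Subgame-perfect outcome: (C, c3) with payoffs (3, 1).
Now find the simultaneous Nash equilibrium.
Player I's best replies: c1→C; c2→B; c3→D.
Column's best replies: A→c3; B→c2; C→c3; D→c2.
The unique mutual best reply is (B, c2), giving (0, 9).
Sequential outcome (C, c3) differs from the Nash profile (B, c2).

no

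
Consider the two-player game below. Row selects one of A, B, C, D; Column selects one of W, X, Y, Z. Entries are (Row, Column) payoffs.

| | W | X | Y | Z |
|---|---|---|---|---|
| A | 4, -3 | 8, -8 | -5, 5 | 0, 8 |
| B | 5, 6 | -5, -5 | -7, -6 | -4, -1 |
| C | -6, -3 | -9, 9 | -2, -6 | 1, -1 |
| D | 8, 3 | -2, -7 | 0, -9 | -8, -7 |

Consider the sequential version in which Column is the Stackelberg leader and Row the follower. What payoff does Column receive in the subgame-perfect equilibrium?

Solve by backward induction (Column leads).
- W → Row plays D (best of 4, 5, -6, 8); Column gets 3.
- X → Row plays A (best of 8, -5, -9, -2); Column gets -8.
- Y → Row plays D (best of -5, -7, -2, 0); Column gets -9.
- Z → Row plays C (best of 0, -4, 1, -8); Column gets -1.
Maximizing over 3, -8, -9, -1, Column chooses W. Subgame-perfect outcome: (D, W) with payoffs (8, 3).

3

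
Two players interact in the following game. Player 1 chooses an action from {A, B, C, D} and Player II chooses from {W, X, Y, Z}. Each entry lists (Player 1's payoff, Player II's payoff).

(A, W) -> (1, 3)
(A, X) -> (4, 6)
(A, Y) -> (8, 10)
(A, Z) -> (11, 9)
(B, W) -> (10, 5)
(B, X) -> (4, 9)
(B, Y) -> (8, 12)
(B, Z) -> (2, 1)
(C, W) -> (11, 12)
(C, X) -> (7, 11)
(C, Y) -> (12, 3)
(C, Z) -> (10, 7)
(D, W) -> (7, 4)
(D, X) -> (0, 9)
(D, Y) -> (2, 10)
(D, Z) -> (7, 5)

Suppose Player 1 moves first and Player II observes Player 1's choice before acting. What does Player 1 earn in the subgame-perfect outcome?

Player II best-responds to each possible Player 1 move:
- A: BR = Y, leader payoff 8.
- B: BR = Y, leader payoff 8.
- C: BR = W, leader payoff 11.
- D: BR = Y, leader payoff 2.
Maximizing over 8, 8, 11, 2, Player 1 chooses C. Subgame-perfect outcome: (C, W) with payoffs (11, 12).

11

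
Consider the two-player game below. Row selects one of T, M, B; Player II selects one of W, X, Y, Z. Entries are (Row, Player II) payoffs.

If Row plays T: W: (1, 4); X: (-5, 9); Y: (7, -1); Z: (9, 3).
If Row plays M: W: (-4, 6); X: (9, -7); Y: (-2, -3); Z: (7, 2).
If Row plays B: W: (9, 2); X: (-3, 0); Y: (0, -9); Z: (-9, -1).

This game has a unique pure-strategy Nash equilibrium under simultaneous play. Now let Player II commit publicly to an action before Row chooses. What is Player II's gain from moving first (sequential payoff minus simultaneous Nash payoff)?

Backward induction with Player II moving first.
- W → Row plays B (best of 1, -4, 9); Player II gets 2.
- X → Row plays M (best of -5, 9, -3); Player II gets -7.
- Y → Row plays T (best of 7, -2, 0); Player II gets -1.
- Z → Row plays T (best of 9, 7, -9); Player II gets 3.
Player II's induced payoffs are 2, -7, -1, 3, so Player II commits to Z. Subgame-perfect outcome: (T, Z) with payoffs (9, 3).
Now find the simultaneous Nash equilibrium.
Row's best replies: W→B; X→M; Y→T; Z→T.
Player II's best replies: T→X; M→W; B→W.
Only (B, W) has each player best-responding; Nash payoffs (9, 2).
Player II's commitment gain: 3 − 2 = 1.

1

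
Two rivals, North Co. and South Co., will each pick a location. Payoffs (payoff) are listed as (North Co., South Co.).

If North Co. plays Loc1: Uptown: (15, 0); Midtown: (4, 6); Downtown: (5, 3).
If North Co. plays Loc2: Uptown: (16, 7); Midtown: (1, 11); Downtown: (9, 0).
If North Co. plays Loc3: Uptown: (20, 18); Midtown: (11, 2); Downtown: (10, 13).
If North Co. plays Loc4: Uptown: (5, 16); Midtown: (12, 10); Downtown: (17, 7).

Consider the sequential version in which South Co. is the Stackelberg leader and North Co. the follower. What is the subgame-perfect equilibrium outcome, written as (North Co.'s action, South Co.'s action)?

Solve by backward induction (South Co. leads).
- Uptown → North Co. plays Loc3 (best of 15, 16, 20, 5); South Co. gets 18.
- Midtown → North Co. plays Loc4 (best of 4, 1, 11, 12); South Co. gets 10.
- Downtown → North Co. plays Loc4 (best of 5, 9, 10, 17); South Co. gets 7.
South Co.'s induced payoffs are 18, 10, 7, so South Co. commits to Uptown. Subgame-perfect outcome: (Loc3, Uptown) with payoffs (20, 18).

(Loc3, Uptown)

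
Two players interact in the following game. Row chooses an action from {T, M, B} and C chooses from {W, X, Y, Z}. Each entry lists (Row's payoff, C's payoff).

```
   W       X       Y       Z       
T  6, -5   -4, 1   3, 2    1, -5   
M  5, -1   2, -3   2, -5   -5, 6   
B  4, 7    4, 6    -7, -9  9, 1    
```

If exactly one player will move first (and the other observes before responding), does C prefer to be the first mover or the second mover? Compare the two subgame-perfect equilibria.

second

If Row leads: C's best replies are T→Y, M→Z, B→W; Row's induced payoffs 3, -5, 4; outcome (B, W), payoffs (4, 7).
If C leads: Row's best replies are W→T, X→B, Y→T, Z→B; C's induced payoffs -5, 6, 2, 1; outcome (B, X), payoffs (4, 6).
C gets 6 moving first and 7 moving second, so C prefers to move second.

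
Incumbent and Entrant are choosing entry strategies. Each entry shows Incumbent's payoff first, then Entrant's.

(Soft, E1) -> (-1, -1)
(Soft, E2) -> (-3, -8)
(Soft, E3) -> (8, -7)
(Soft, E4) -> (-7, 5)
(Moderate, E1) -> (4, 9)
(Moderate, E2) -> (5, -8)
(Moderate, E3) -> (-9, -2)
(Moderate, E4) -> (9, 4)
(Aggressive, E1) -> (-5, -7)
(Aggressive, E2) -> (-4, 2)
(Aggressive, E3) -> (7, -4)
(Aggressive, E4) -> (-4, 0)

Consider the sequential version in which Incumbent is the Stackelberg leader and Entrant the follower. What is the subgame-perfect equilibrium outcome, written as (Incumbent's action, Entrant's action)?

Entrant best-responds to each possible Incumbent move:
- Soft: BR = E4, leader payoff -7.
- Moderate: BR = E1, leader payoff 4.
- Aggressive: BR = E2, leader payoff -4.
Maximizing over -7, 4, -4, Incumbent chooses Moderate. Subgame-perfect outcome: (Moderate, E1) with payoffs (4, 9).

(Moderate, E1)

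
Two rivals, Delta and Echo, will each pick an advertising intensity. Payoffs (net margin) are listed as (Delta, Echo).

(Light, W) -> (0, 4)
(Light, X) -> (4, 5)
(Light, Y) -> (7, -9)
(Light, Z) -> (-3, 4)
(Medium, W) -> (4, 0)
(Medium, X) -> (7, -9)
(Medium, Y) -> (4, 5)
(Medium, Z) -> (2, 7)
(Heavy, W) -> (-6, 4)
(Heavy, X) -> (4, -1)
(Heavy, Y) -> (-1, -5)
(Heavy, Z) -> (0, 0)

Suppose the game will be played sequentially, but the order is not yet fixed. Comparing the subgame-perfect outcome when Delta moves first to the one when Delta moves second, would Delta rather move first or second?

first

If Delta leads: Echo's best replies are Light→X, Medium→Z, Heavy→W; Delta's induced payoffs 4, 2, -6; outcome (Light, X), payoffs (4, 5).
If Echo leads: Delta's best replies are W→Medium, X→Medium, Y→Light, Z→Medium; Echo's induced payoffs 0, -9, -9, 7; outcome (Medium, Z), payoffs (2, 7).
Delta gets 4 moving first and 2 moving second, so Delta prefers to move first.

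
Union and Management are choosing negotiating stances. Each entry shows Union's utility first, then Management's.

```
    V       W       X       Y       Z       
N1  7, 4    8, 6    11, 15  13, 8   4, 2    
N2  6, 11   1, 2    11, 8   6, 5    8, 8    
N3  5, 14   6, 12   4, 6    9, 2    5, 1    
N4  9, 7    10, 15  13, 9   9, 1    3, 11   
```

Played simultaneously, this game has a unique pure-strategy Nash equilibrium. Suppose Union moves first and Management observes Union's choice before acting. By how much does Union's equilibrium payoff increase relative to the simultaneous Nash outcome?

1

Solve by backward induction (Union leads).
- N1 → Management plays X (best of 4, 6, 15, 8, 2); Union gets 11.
- N2 → Management plays V (best of 11, 2, 8, 5, 8); Union gets 6.
- N3 → Management plays V (best of 14, 12, 6, 2, 1); Union gets 5.
- N4 → Management plays W (best of 7, 15, 9, 1, 11); Union gets 10.
Union's induced payoffs are 11, 6, 5, 10, so Union commits to N1. Subgame-perfect outcome: (N1, X) with payoffs (11, 15).
Under simultaneous play:
Union's best replies: V→N4; W→N4; X→N4; Y→N1; Z→N2.
Management's best replies: N1→X; N2→V; N3→V; N4→W.
The unique mutual best reply is (N4, W), giving (10, 15).
Union's commitment gain: 11 − 10 = 1.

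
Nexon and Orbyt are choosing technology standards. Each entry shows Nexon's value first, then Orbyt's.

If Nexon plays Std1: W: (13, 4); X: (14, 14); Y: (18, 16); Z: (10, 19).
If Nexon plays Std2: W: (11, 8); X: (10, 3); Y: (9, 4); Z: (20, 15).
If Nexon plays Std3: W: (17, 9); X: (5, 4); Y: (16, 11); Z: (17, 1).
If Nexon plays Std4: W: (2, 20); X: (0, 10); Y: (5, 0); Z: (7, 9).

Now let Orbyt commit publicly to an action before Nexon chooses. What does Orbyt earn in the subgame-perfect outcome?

16

Work backward from Nexon's decision.
- W → Nexon plays Std3 (best of 13, 11, 17, 2); Orbyt gets 9.
- X → Nexon plays Std1 (best of 14, 10, 5, 0); Orbyt gets 14.
- Y → Nexon plays Std1 (best of 18, 9, 16, 5); Orbyt gets 16.
- Z → Nexon plays Std2 (best of 10, 20, 17, 7); Orbyt gets 15.
Orbyt's induced payoffs are 9, 14, 16, 15, so Orbyt commits to Y. Subgame-perfect outcome: (Std1, Y) with payoffs (18, 16).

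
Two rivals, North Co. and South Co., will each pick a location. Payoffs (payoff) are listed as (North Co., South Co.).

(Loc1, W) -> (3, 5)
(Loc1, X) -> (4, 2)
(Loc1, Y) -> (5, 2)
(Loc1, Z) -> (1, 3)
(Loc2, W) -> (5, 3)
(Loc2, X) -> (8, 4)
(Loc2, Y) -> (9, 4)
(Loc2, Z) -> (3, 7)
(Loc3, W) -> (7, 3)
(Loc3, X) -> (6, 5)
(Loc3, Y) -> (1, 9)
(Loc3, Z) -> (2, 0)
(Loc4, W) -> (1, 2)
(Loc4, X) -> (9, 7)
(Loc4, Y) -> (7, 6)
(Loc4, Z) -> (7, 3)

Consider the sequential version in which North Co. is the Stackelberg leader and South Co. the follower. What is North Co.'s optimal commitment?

Loc4

Work backward from South Co.'s decision.
- Loc1: BR = W, leader payoff 3.
- Loc2: BR = Z, leader payoff 3.
- Loc3: BR = Y, leader payoff 1.
- Loc4: BR = X, leader payoff 9.
Among 3, 3, 1, 9, the best is 9 at Loc4. Subgame-perfect outcome: (Loc4, X) with payoffs (9, 7).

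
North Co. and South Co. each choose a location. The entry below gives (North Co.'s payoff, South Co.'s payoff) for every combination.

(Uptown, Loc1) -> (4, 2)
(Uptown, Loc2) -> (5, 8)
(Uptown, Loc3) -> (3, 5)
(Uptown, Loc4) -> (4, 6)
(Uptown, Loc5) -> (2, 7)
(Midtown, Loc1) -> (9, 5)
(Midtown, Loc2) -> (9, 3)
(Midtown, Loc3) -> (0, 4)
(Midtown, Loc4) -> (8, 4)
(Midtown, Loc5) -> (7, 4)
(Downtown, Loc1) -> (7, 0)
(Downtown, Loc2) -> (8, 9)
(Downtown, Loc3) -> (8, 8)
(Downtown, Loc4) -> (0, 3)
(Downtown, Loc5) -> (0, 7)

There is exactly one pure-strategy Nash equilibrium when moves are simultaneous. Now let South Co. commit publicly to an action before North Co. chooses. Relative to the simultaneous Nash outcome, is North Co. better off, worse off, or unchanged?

Solve by backward induction (South Co. leads).
- Loc1: North Co. compares 4, 9, 7 and picks Midtown; South Co. would get 5.
- Loc2: North Co. compares 5, 9, 8 and picks Midtown; South Co. would get 3.
- Loc3: North Co. compares 3, 0, 8 and picks Downtown; South Co. would get 8.
- Loc4: North Co. compares 4, 8, 0 and picks Midtown; South Co. would get 4.
- Loc5: North Co. compares 2, 7, 0 and picks Midtown; South Co. would get 4.
Maximizing over 5, 3, 8, 4, 4, South Co. chooses Loc3. Subgame-perfect outcome: (Downtown, Loc3) with payoffs (8, 8).
For the simultaneous game, intersect best replies.
North Co.'s best replies: Loc1→Midtown; Loc2→Midtown; Loc3→Downtown; Loc4→Midtown; Loc5→Midtown.
South Co.'s best replies: Uptown→Loc2; Midtown→Loc1; Downtown→Loc2.
Only (Midtown, Loc1) has each player best-responding; Nash payoffs (9, 5).
North Co. earns 8 sequentially versus 9 at the Nash outcome: worse off.

worse off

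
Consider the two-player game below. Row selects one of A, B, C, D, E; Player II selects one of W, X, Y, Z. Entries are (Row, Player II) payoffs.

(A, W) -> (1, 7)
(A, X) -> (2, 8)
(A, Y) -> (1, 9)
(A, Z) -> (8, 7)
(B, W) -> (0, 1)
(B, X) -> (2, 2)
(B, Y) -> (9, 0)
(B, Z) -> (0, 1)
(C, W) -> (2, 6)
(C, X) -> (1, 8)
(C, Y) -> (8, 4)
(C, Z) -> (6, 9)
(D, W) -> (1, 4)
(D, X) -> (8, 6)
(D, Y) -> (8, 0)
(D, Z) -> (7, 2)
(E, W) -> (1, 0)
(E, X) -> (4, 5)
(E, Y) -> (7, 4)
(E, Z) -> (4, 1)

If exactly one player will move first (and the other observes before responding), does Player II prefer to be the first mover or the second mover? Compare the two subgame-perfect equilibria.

If Row leads: Player II's best replies are A→Y, B→X, C→Z, D→X, E→X; Row's induced payoffs 1, 2, 6, 8, 4; outcome (D, X), payoffs (8, 6).
If Player II leads: Row's best replies are W→C, X→D, Y→B, Z→A; Player II's induced payoffs 6, 6, 0, 7; outcome (A, Z), payoffs (8, 7).
Player II gets 7 moving first and 6 moving second, so Player II prefers to move first.

first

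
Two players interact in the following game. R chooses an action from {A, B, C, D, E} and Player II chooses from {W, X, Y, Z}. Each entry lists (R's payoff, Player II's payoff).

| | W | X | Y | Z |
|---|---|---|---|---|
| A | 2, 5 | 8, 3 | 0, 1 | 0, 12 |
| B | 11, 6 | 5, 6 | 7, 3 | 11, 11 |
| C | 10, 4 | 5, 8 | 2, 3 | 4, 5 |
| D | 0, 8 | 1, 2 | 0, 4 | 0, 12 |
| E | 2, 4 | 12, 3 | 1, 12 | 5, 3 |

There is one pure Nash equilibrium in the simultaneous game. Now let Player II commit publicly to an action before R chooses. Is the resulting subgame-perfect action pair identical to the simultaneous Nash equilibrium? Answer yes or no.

Work backward from R's decision.
- W: R compares 2, 11, 10, 0, 2 and picks B; Player II would get 6.
- X: R compares 8, 5, 5, 1, 12 and picks E; Player II would get 3.
- Y: R compares 0, 7, 2, 0, 1 and picks B; Player II would get 3.
- Z: R compares 0, 11, 4, 0, 5 and picks B; Player II would get 11.
Player II's induced payoffs are 6, 3, 3, 11, so Player II commits to Z. Subgame-perfect outcome: (B, Z) with payoffs (11, 11).
Under simultaneous play:
R's best replies: W→B; X→E; Y→B; Z→B.
Player II's best replies: A→Z; B→Z; C→X; D→Z; E→Y.
Only (B, Z) has each player best-responding; Nash payoffs (11, 11).
Sequential outcome (B, Z) coincides with the Nash profile (B, Z).

yes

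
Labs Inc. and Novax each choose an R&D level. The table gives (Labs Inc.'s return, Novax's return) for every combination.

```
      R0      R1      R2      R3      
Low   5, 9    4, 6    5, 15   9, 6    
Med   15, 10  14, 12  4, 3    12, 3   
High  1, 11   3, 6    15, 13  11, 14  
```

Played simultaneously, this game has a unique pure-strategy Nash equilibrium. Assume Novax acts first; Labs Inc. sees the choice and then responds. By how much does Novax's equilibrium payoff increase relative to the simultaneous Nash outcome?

Solve by backward induction (Novax leads).
- R0: BR = Med, leader payoff 10.
- R1: BR = Med, leader payoff 12.
- R2: BR = High, leader payoff 13.
- R3: BR = Med, leader payoff 3.
Maximizing over 10, 12, 13, 3, Novax chooses R2. Subgame-perfect outcome: (High, R2) with payoffs (15, 13).
Under simultaneous play:
Labs Inc.'s best replies: R0→Med; R1→Med; R2→High; R3→Med.
Novax's best replies: Low→R2; Med→R1; High→R3.
Only (Med, R1) has each player best-responding; Nash payoffs (14, 12).
Novax's commitment gain: 13 − 12 = 1.

1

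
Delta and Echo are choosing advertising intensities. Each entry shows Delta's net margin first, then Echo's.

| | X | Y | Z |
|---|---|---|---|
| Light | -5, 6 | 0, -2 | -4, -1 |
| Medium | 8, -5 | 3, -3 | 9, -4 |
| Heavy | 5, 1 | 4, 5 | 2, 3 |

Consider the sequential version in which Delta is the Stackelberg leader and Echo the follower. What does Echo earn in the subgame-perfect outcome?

5

Work backward from Echo's decision.
- Light: BR = X, leader payoff -5.
- Medium: BR = Y, leader payoff 3.
- Heavy: BR = Y, leader payoff 4.
Among -5, 3, 4, the best is 4 at Heavy. Subgame-perfect outcome: (Heavy, Y) with payoffs (4, 5).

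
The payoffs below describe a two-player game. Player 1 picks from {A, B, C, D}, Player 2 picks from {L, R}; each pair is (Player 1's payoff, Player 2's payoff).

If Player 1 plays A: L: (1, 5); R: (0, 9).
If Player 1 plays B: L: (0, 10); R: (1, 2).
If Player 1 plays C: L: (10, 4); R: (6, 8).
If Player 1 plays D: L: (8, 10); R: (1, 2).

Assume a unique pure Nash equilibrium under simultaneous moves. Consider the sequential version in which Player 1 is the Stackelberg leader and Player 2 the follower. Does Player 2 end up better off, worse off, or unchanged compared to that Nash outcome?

better off

Solve by backward induction (Player 1 leads).
- A: BR = R, leader payoff 0.
- B: BR = L, leader payoff 0.
- C: BR = R, leader payoff 6.
- D: BR = L, leader payoff 8.
Player 1's induced payoffs are 0, 0, 6, 8, so Player 1 commits to D. Subgame-perfect outcome: (D, L) with payoffs (8, 10).
Under simultaneous play:
Player 1's best replies: L→C; R→C.
Player 2's best replies: A→R; B→L; C→R; D→L.
The unique mutual best reply is (C, R), giving (6, 8).
Player 2 earns 10 sequentially versus 8 at the Nash outcome: better off.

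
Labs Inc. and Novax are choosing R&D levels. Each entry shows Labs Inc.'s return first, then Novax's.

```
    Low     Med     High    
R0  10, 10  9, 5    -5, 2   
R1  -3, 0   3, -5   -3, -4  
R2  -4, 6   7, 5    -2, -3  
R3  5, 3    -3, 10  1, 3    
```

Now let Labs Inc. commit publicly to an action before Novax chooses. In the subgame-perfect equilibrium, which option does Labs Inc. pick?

Backward induction with Labs Inc. moving first.
- R0: Novax compares 10, 5, 2 and picks Low; Labs Inc. would get 10.
- R1: Novax compares 0, -5, -4 and picks Low; Labs Inc. would get -3.
- R2: Novax compares 6, 5, -3 and picks Low; Labs Inc. would get -4.
- R3: Novax compares 3, 10, 3 and picks Med; Labs Inc. would get -3.
Among 10, -3, -4, -3, the best is 10 at R0. Subgame-perfect outcome: (R0, Low) with payoffs (10, 10).

R0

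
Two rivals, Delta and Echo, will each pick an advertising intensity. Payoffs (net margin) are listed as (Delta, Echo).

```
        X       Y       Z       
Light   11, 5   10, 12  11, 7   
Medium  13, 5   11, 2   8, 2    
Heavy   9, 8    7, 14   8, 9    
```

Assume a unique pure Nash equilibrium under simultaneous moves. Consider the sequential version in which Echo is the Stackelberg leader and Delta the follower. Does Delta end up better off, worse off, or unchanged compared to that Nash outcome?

worse off

Delta best-responds to each possible Echo move:
- X: BR = Medium, leader payoff 5.
- Y: BR = Medium, leader payoff 2.
- Z: BR = Light, leader payoff 7.
Maximizing over 5, 2, 7, Echo chooses Z. Subgame-perfect outcome: (Light, Z) with payoffs (11, 7).
Under simultaneous play:
Delta's best replies: X→Medium; Y→Medium; Z→Light.
Echo's best replies: Light→Y; Medium→X; Heavy→Y.
Only (Medium, X) has each player best-responding; Nash payoffs (13, 5).
Delta earns 11 sequentially versus 13 at the Nash outcome: worse off.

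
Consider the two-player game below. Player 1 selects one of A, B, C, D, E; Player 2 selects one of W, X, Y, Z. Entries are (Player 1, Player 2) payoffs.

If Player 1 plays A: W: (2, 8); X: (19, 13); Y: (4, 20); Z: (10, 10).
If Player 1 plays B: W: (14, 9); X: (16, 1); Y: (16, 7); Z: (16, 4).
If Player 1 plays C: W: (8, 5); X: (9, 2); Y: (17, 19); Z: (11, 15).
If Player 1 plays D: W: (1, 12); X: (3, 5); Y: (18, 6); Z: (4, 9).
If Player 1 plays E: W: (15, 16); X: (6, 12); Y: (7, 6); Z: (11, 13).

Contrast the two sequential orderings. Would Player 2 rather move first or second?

second

If Player 1 leads: Player 2's best replies are A→Y, B→W, C→Y, D→W, E→W; Player 1's induced payoffs 4, 14, 17, 1, 15; outcome (C, Y), payoffs (17, 19).
If Player 2 leads: Player 1's best replies are W→E, X→A, Y→D, Z→B; Player 2's induced payoffs 16, 13, 6, 4; outcome (E, W), payoffs (15, 16).
Player 2 gets 16 moving first and 19 moving second, so Player 2 prefers to move second.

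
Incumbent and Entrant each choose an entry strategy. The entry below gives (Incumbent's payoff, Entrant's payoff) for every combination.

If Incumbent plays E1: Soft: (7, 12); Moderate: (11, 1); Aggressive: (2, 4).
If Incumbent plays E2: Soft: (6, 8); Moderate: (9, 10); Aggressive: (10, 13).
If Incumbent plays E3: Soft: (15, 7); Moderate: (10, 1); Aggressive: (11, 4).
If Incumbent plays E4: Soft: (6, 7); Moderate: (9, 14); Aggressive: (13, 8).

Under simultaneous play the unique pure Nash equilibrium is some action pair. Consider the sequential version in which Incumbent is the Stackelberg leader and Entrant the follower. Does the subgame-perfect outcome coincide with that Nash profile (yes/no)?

yes

Backward induction with Incumbent moving first.
- E1: Entrant compares 12, 1, 4 and picks Soft; Incumbent would get 7.
- E2: Entrant compares 8, 10, 13 and picks Aggressive; Incumbent would get 10.
- E3: Entrant compares 7, 1, 4 and picks Soft; Incumbent would get 15.
- E4: Entrant compares 7, 14, 8 and picks Moderate; Incumbent would get 9.
Among 7, 10, 15, 9, the best is 15 at E3. Subgame-perfect outcome: (E3, Soft) with payoffs (15, 7).
For the simultaneous game, intersect best replies.
Incumbent's best replies: Soft→E3; Moderate→E1; Aggressive→E4.
Entrant's best replies: E1→Soft; E2→Aggressive; E3→Soft; E4→Moderate.
Only (E3, Soft) has each player best-responding; Nash payoffs (15, 7).
Sequential outcome (E3, Soft) coincides with the Nash profile (E3, Soft).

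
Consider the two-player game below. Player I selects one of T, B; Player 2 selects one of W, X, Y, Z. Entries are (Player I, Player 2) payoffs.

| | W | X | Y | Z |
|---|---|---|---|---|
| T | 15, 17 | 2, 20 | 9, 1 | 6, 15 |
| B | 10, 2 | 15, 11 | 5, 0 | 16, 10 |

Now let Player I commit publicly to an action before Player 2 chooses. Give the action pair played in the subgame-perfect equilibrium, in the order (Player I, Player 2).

(B, X)

Backward induction with Player I moving first.
- T: Player 2 compares 17, 20, 1, 15 and picks X; Player I would get 2.
- B: Player 2 compares 2, 11, 0, 10 and picks X; Player I would get 15.
Maximizing over 2, 15, Player I chooses B. Subgame-perfect outcome: (B, X) with payoffs (15, 11).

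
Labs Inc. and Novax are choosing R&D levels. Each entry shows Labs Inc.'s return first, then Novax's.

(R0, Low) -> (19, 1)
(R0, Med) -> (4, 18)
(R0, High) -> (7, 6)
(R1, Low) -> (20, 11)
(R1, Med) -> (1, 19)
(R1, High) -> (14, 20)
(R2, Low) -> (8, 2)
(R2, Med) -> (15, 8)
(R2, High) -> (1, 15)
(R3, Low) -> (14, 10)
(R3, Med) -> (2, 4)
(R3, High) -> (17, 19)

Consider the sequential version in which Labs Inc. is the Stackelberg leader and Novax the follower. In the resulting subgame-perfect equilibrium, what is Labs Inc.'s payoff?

Backward induction with Labs Inc. moving first.
- R0: Novax compares 1, 18, 6 and picks Med; Labs Inc. would get 4.
- R1: Novax compares 11, 19, 20 and picks High; Labs Inc. would get 14.
- R2: Novax compares 2, 8, 15 and picks High; Labs Inc. would get 1.
- R3: Novax compares 10, 4, 19 and picks High; Labs Inc. would get 17.
Maximizing over 4, 14, 1, 17, Labs Inc. chooses R3. Subgame-perfect outcome: (R3, High) with payoffs (17, 19).

17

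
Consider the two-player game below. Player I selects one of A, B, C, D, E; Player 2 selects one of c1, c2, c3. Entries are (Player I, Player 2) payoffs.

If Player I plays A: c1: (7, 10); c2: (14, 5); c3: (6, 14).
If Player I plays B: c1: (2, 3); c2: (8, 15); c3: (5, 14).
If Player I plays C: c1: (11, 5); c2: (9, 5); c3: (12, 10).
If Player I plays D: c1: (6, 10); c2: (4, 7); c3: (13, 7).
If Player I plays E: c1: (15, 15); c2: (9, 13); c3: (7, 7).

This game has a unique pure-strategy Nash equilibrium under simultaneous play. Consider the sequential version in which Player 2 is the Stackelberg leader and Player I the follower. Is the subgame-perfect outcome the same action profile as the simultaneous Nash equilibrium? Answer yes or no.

yes

Player I best-responds to each possible Player 2 move:
- c1: Player I compares 7, 2, 11, 6, 15 and picks E; Player 2 would get 15.
- c2: Player I compares 14, 8, 9, 4, 9 and picks A; Player 2 would get 5.
- c3: Player I compares 6, 5, 12, 13, 7 and picks D; Player 2 would get 7.
Maximizing over 15, 5, 7, Player 2 chooses c1. Subgame-perfect outcome: (E, c1) with payoffs (15, 15).
Under simultaneous play:
Player I's best replies: c1→E; c2→A; c3→D.
Player 2's best replies: A→c3; B→c2; C→c3; D→c1; E→c1.
The unique mutual best reply is (E, c1), giving (15, 15).
Sequential outcome (E, c1) coincides with the Nash profile (E, c1).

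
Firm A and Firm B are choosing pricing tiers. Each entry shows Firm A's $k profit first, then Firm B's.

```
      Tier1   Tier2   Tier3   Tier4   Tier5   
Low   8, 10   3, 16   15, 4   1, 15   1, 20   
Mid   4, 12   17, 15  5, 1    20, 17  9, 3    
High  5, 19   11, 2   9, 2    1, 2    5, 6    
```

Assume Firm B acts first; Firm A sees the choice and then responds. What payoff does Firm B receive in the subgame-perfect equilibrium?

17

Firm A best-responds to each possible Firm B move:
- Tier1: Firm A compares 8, 4, 5 and picks Low; Firm B would get 10.
- Tier2: Firm A compares 3, 17, 11 and picks Mid; Firm B would get 15.
- Tier3: Firm A compares 15, 5, 9 and picks Low; Firm B would get 4.
- Tier4: Firm A compares 1, 20, 1 and picks Mid; Firm B would get 17.
- Tier5: Firm A compares 1, 9, 5 and picks Mid; Firm B would get 3.
Maximizing over 10, 15, 4, 17, 3, Firm B chooses Tier4. Subgame-perfect outcome: (Mid, Tier4) with payoffs (20, 17).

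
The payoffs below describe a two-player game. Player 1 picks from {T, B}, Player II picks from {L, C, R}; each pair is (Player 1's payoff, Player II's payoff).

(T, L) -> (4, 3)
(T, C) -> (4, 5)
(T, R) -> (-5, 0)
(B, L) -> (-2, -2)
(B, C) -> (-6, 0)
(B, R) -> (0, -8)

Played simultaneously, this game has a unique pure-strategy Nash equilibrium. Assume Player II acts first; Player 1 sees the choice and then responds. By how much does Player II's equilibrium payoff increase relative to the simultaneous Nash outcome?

0

Player 1 best-responds to each possible Player II move:
- L: Player 1 compares 4, -2 and picks T; Player II would get 3.
- C: Player 1 compares 4, -6 and picks T; Player II would get 5.
- R: Player 1 compares -5, 0 and picks B; Player II would get -8.
Maximizing over 3, 5, -8, Player II chooses C. Subgame-perfect outcome: (T, C) with payoffs (4, 5).
Under simultaneous play:
Player 1's best replies: L→T; C→T; R→B.
Player II's best replies: T→C; B→C.
The unique mutual best reply is (T, C), giving (4, 5).
Player II's commitment gain: 5 − 5 = 0.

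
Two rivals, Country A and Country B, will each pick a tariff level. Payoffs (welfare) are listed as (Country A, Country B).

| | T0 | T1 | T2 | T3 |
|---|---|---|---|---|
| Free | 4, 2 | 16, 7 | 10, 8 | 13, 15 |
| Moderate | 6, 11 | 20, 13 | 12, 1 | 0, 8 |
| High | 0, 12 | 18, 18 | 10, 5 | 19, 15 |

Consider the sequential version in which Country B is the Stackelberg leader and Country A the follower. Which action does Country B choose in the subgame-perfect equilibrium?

T3

Backward induction with Country B moving first.
- T0: BR = Moderate, leader payoff 11.
- T1: BR = Moderate, leader payoff 13.
- T2: BR = Moderate, leader payoff 1.
- T3: BR = High, leader payoff 15.
Country B's induced payoffs are 11, 13, 1, 15, so Country B commits to T3. Subgame-perfect outcome: (High, T3) with payoffs (19, 15).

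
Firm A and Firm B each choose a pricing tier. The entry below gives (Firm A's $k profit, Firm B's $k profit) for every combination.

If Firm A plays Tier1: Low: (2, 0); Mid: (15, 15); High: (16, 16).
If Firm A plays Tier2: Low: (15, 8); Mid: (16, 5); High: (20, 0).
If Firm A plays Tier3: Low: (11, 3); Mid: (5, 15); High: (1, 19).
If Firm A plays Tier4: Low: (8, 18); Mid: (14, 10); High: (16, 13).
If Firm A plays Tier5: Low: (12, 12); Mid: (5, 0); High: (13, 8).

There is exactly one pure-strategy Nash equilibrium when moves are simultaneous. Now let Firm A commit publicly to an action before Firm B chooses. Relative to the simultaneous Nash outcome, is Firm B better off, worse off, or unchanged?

better off

Backward induction with Firm A moving first.
- Tier1 → Firm B plays High (best of 0, 15, 16); Firm A gets 16.
- Tier2 → Firm B plays Low (best of 8, 5, 0); Firm A gets 15.
- Tier3 → Firm B plays High (best of 3, 15, 19); Firm A gets 1.
- Tier4 → Firm B plays Low (best of 18, 10, 13); Firm A gets 8.
- Tier5 → Firm B plays Low (best of 12, 0, 8); Firm A gets 12.
Firm A's induced payoffs are 16, 15, 1, 8, 12, so Firm A commits to Tier1. Subgame-perfect outcome: (Tier1, High) with payoffs (16, 16).
Under simultaneous play:
Firm A's best replies: Low→Tier2; Mid→Tier2; High→Tier2.
Firm B's best replies: Tier1→High; Tier2→Low; Tier3→High; Tier4→Low; Tier5→Low.
Only (Tier2, Low) has each player best-responding; Nash payoffs (15, 8).
Firm B earns 16 sequentially versus 8 at the Nash outcome: better off.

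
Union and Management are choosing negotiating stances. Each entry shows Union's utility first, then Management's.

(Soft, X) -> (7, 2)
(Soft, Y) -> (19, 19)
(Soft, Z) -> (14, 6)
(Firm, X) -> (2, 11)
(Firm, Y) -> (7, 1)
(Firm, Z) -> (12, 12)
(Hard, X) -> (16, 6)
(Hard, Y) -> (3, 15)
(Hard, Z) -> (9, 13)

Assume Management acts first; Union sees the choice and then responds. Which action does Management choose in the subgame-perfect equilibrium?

Y

Backward induction with Management moving first.
- X → Union plays Hard (best of 7, 2, 16); Management gets 6.
- Y → Union plays Soft (best of 19, 7, 3); Management gets 19.
- Z → Union plays Soft (best of 14, 12, 9); Management gets 6.
Management's induced payoffs are 6, 19, 6, so Management commits to Y. Subgame-perfect outcome: (Soft, Y) with payoffs (19, 19).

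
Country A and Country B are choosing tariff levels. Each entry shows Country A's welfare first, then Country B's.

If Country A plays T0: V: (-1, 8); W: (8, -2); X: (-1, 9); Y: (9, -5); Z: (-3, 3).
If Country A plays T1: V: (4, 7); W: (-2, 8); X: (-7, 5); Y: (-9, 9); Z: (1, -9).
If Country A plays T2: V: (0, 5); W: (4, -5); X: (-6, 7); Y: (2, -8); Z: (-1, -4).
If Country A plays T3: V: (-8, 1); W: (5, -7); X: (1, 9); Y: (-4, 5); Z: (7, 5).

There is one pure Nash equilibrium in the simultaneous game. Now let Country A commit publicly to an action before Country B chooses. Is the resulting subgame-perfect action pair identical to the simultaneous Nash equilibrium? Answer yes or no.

yes

Work backward from Country B's decision.
- T0: BR = X, leader payoff -1.
- T1: BR = Y, leader payoff -9.
- T2: BR = X, leader payoff -6.
- T3: BR = X, leader payoff 1.
Among -1, -9, -6, 1, the best is 1 at T3. Subgame-perfect outcome: (T3, X) with payoffs (1, 9).
Under simultaneous play:
Country A's best replies: V→T1; W→T0; X→T3; Y→T0; Z→T3.
Country B's best replies: T0→X; T1→Y; T2→X; T3→X.
The unique mutual best reply is (T3, X), giving (1, 9).
Sequential outcome (T3, X) coincides with the Nash profile (T3, X).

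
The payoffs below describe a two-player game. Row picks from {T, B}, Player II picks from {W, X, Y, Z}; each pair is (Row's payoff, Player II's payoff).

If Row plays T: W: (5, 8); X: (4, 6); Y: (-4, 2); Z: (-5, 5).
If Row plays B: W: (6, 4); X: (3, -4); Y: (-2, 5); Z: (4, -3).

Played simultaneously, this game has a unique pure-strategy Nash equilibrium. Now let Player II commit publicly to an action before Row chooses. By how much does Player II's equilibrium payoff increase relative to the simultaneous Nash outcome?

1

Solve by backward induction (Player II leads).
- W → Row plays B (best of 5, 6); Player II gets 4.
- X → Row plays T (best of 4, 3); Player II gets 6.
- Y → Row plays B (best of -4, -2); Player II gets 5.
- Z → Row plays B (best of -5, 4); Player II gets -3.
Maximizing over 4, 6, 5, -3, Player II chooses X. Subgame-perfect outcome: (T, X) with payoffs (4, 6).
Now find the simultaneous Nash equilibrium.
Row's best replies: W→B; X→T; Y→B; Z→B.
Player II's best replies: T→W; B→Y.
Only (B, Y) has each player best-responding; Nash payoffs (-2, 5).
Player II's commitment gain: 6 − 5 = 1.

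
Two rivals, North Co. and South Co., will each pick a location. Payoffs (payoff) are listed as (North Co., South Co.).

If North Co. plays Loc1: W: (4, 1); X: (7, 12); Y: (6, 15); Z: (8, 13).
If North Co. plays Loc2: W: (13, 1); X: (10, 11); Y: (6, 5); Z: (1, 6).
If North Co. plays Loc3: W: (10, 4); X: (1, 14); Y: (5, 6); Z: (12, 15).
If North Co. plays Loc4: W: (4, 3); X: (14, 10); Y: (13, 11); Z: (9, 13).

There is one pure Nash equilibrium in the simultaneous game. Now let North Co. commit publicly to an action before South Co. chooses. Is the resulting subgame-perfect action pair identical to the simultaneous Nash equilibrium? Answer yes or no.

Work backward from South Co.'s decision.
- Loc1 → South Co. plays Y (best of 1, 12, 15, 13); North Co. gets 6.
- Loc2 → South Co. plays X (best of 1, 11, 5, 6); North Co. gets 10.
- Loc3 → South Co. plays Z (best of 4, 14, 6, 15); North Co. gets 12.
- Loc4 → South Co. plays Z (best of 3, 10, 11, 13); North Co. gets 9.
Among 6, 10, 12, 9, the best is 12 at Loc3. Subgame-perfect outcome: (Loc3, Z) with payoffs (12, 15).
For the simultaneous game, intersect best replies.
North Co.'s best replies: W→Loc2; X→Loc4; Y→Loc4; Z→Loc3.
South Co.'s best replies: Loc1→Y; Loc2→X; Loc3→Z; Loc4→Z.
Only (Loc3, Z) has each player best-responding; Nash payoffs (12, 15).
Sequential outcome (Loc3, Z) coincides with the Nash profile (Loc3, Z).

yes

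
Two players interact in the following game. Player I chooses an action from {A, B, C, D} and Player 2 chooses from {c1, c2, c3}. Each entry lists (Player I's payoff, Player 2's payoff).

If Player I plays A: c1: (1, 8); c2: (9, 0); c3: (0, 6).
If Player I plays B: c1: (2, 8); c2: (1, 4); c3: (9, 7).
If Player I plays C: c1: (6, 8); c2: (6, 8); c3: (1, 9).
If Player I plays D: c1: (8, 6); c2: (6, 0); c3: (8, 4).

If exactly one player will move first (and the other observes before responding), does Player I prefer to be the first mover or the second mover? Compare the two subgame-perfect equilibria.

If Player I leads: Player 2's best replies are A→c1, B→c1, C→c3, D→c1; Player I's induced payoffs 1, 2, 1, 8; outcome (D, c1), payoffs (8, 6).
If Player 2 leads: Player I's best replies are c1→D, c2→A, c3→B; Player 2's induced payoffs 6, 0, 7; outcome (B, c3), payoffs (9, 7).
Player I gets 8 moving first and 9 moving second, so Player I prefers to move second.

second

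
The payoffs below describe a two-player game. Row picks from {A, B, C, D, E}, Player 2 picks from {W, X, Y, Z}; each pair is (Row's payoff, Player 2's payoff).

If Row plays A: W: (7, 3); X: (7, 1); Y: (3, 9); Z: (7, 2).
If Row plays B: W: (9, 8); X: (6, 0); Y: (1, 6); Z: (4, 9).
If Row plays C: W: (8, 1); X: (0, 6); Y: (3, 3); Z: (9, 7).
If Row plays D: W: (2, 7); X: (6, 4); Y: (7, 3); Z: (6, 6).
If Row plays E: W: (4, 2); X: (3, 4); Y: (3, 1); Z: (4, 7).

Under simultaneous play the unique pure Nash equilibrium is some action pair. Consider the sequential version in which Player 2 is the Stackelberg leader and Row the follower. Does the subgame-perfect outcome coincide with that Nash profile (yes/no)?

Work backward from Row's decision.
- W → Row plays B (best of 7, 9, 8, 2, 4); Player 2 gets 8.
- X → Row plays A (best of 7, 6, 0, 6, 3); Player 2 gets 1.
- Y → Row plays D (best of 3, 1, 3, 7, 3); Player 2 gets 3.
- Z → Row plays C (best of 7, 4, 9, 6, 4); Player 2 gets 7.
Among 8, 1, 3, 7, the best is 8 at W. Subgame-perfect outcome: (B, W) with payoffs (9, 8).
Now find the simultaneous Nash equilibrium.
Row's best replies: W→B; X→A; Y→D; Z→C.
Player 2's best replies: A→Y; B→Z; C→Z; D→W; E→Z.
Only (C, Z) has each player best-responding; Nash payoffs (9, 7).
Sequential outcome (B, W) differs from the Nash profile (C, Z).

no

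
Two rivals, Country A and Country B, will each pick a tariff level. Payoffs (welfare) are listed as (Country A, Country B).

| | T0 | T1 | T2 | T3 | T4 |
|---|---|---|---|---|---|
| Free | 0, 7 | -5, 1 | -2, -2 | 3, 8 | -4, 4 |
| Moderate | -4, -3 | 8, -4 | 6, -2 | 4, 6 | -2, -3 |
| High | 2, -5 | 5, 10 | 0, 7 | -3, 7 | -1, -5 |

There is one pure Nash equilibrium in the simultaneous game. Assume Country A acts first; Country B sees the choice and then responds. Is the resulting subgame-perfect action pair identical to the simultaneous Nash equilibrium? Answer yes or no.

no

Work backward from Country B's decision.
- Free: BR = T3, leader payoff 3.
- Moderate: BR = T3, leader payoff 4.
- High: BR = T1, leader payoff 5.
Among 3, 4, 5, the best is 5 at High. Subgame-perfect outcome: (High, T1) with payoffs (5, 10).
For the simultaneous game, intersect best replies.
Country A's best replies: T0→High; T1→Moderate; T2→Moderate; T3→Moderate; T4→High.
Country B's best replies: Free→T3; Moderate→T3; High→T1.
The unique mutual best reply is (Moderate, T3), giving (4, 6).
Sequential outcome (High, T1) differs from the Nash profile (Moderate, T3).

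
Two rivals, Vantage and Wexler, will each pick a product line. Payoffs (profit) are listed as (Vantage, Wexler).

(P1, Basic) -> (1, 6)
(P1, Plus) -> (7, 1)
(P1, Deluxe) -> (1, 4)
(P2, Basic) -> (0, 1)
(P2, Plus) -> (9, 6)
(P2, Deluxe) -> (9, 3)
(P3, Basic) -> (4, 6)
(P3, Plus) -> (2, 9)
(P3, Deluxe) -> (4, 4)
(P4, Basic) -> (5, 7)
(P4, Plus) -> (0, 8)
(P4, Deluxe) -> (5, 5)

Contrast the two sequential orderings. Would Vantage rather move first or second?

first

If Vantage leads: Wexler's best replies are P1→Basic, P2→Plus, P3→Plus, P4→Plus; Vantage's induced payoffs 1, 9, 2, 0; outcome (P2, Plus), payoffs (9, 6).
If Wexler leads: Vantage's best replies are Basic→P4, Plus→P2, Deluxe→P2; Wexler's induced payoffs 7, 6, 3; outcome (P4, Basic), payoffs (5, 7).
Vantage gets 9 moving first and 5 moving second, so Vantage prefers to move first.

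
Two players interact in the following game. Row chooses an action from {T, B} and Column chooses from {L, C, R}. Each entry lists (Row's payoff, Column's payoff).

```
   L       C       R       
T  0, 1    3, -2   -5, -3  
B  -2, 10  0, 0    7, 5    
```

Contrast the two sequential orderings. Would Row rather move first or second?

If Row leads: Column's best replies are T→L, B→L; Row's induced payoffs 0, -2; outcome (T, L), payoffs (0, 1).
If Column leads: Row's best replies are L→T, C→T, R→B; Column's induced payoffs 1, -2, 5; outcome (B, R), payoffs (7, 5).
Row gets 0 moving first and 7 moving second, so Row prefers to move second.

second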